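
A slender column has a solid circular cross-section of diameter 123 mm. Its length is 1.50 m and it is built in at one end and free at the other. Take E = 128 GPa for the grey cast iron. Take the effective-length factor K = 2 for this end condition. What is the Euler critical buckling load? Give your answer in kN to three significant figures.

P_cr ≈ 1580 kN

I = πd⁴/64 = π×123⁴/64 = 1.124×10^7 mm⁴
I = 1.124×10^7 mm⁴ = 1.124×10^-5 m⁴
Effective length L_e = K·L = 2 × 1.50 = 3.000 m
P_cr = π²EI / L_e² = π² × 128×10⁹ × 1.124×10^-5 / 3.000² = 1.577×10^6 N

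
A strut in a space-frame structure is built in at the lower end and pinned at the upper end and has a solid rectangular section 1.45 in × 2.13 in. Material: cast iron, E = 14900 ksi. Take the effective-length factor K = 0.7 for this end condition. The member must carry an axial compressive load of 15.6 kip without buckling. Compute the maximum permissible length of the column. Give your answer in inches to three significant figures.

Buckling occurs about the weak axis: I_min = h·b³/12 with b = 1.45 in (the shorter side).
I_min = 2.13×1.45³/12 = 0.5411 in⁴
At the buckling limit P_cr = P = 1.560×10^4 lb
From P_cr = π²EI/(K·L)²:  L = (1/K)·√(π²EI/P_cr) = (1/0.7)·√(π²×1.49×10^7×0.5411/1.560×10^4)
L = 102 in

L_max ≈ 102 in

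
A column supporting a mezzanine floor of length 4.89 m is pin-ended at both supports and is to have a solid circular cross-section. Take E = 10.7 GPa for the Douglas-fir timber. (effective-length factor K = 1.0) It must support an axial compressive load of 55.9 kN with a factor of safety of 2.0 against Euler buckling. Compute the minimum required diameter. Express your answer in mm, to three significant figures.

d ≈ 151 mm

Required P_cr = n·P = 2.0 × 55.9 = 111.8 kN
L_e = K·L = 1 × 4.89 = 4.890 m
Required I = P_cr·L_e²/(π²E) = 1.118×10^5 × 4.890² / (π² × 1.07×10^10) = 2.531×10^-5 m⁴
I_req = 2.531×10^7 mm⁴
Solid circle: I = πd⁴/64  ⇒  d = (64I/π)^(1/4) = (64×2.531×10^7/π)^(1/4) = 151 mm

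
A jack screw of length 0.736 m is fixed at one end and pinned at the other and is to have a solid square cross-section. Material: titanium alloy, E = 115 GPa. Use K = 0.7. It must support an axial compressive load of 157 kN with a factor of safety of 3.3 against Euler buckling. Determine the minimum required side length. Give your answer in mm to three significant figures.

a ≈ 34.7 mm

Required P_cr = n·P = 3.3 × 157 = 518.1 kN
L_e = K·L = 0.7 × 0.736 = 0.5152 m
Required I = P_cr·L_e²/(π²E) = 5.181×10^5 × 0.5152² / (π² × 1.15×10^11) = 1.212×10^-7 m⁴
I_req = 1.212×10^5 mm⁴
Solid square: I = a⁴/12  ⇒  a = (12I)^(1/4) = (12×1.212×10^5)^(1/4) = 34.7 mm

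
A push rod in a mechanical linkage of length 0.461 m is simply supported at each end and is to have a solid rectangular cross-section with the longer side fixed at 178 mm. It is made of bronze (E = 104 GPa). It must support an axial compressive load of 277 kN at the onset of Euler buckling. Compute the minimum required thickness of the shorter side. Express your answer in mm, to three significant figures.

L_e = K·L = 1 × 0.461 = 0.4610 m
Required I = P_cr·L_e²/(π²E) = 2.770×10^5 × 0.4610² / (π² × 1.04×10^11) = 5.735×10^-8 m⁴
I_req = 5.735×10^4 mm⁴
Rectangle, weak axis: I_min = h·b³/12 with h = 178 mm fixed  ⇒  b = (12I/h)^(1/3) = 15.7 mm

b ≈ 15.7 mm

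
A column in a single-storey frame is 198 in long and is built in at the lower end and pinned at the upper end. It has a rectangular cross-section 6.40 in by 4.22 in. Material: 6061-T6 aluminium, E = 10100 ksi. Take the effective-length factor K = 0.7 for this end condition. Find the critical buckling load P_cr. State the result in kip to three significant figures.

Buckling occurs about the weak axis: I_min = h·b³/12 with b = 4.22 in (the shorter side).
I_min = 6.40×4.22³/12 = 40.08 in⁴
Effective length L_e = K·L = 0.7 × 198 = 138.6 in
P_cr = π²EI / L_e² = π² × 10100×10³ × 40.08 / 138.6² = 2.080×10^5 lb

P_cr ≈ 208 kip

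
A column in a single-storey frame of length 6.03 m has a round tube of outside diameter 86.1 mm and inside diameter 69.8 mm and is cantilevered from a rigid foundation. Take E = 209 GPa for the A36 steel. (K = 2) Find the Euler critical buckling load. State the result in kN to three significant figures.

d_o = 86.1 mm, d_i = 69.8 mm
I = π(d_o⁴ − d_i⁴)/64 = π(86.1⁴ − 69.80⁴)/64 = 1.532×10^6 mm⁴
I = 1.532×10^6 mm⁴ = 1.532×10^-6 m⁴
Effective length L_e = K·L = 2 × 6.03 = 12.06 m
P_cr = π²EI / L_e² = π² × 209×10⁹ × 1.532×10^-6 / 12.06² = 2.173×10^4 N

P_cr ≈ 21.7 kN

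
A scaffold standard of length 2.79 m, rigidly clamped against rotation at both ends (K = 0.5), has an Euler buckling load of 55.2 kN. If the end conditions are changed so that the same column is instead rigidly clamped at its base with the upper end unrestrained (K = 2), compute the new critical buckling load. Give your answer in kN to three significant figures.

P_cr ∝ 1/K², so P_cr,new = P_cr,old × (K_old/K_new)² = 55.2 × (0.5/2)²
= 55.2 × 0.06250 = 3.45 kN

P_cr ≈ 3.45 kN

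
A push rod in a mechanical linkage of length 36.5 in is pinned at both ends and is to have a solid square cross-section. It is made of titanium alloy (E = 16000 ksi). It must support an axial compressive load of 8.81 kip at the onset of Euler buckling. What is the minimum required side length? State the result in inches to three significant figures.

L_e = K·L = 1 × 36.5 = 36.50 in
Required I = P_cr·L_e²/(π²E) = 8.810×10^3 × 36.50² / (π² × 1.60×10^7) = 7.433×10^-2 in⁴
Solid square: I = a⁴/12  ⇒  a = (12I)^(1/4) = (12×7.433×10^-2)^(1/4) = 0.972 in

a ≈ 0.972 in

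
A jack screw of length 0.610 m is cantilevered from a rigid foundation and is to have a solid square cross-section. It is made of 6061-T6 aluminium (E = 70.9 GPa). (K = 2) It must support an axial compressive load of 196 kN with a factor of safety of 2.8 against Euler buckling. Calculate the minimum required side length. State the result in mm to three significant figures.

Required P_cr = n·P = 2.8 × 196 = 548.8 kN
L_e = K·L = 2 × 0.610 = 1.220 m
Required I = P_cr·L_e²/(π²E) = 5.488×10^5 × 1.220² / (π² × 7.09×10^10) = 1.167×10^-6 m⁴
I_req = 1.167×10^6 mm⁴
Solid square: I = a⁴/12  ⇒  a = (12I)^(1/4) = (12×1.167×10^6)^(1/4) = 61.2 mm

a ≈ 61.2 mm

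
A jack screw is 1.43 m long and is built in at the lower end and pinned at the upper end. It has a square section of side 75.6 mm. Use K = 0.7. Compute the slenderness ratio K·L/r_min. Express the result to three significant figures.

For a square r = a/√12 = 75.6/√12 = 21.82 mm
L_e = K·L = 0.7 × 1.43 m = 1.001 m = 1001.0 mm
λ = L_e / r_min = 1001.0 / 21.82 = 45.9

λ ≈ 45.9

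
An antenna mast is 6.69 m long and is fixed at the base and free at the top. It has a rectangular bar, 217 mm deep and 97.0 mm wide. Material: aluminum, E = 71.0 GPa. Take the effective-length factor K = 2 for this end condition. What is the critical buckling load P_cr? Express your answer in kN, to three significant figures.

Buckling occurs about the weak axis: I_min = h·b³/12 with b = 97.0 mm (the shorter side).
I_min = 217×97.0³/12 = 1.650×10^7 mm⁴
I = 1.650×10^7 mm⁴ = 1.650×10^-5 m⁴
Effective length L_e = K·L = 2 × 6.69 = 13.38 m
P_cr = π²EI / L_e² = π² × 71.0×10⁹ × 1.650×10^-5 / 13.38² = 6.460×10^4 N

P_cr ≈ 64.6 kN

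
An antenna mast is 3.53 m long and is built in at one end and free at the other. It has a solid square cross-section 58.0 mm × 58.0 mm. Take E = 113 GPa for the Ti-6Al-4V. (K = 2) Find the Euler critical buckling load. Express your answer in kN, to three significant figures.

P_cr ≈ 21.1 kN

I = a⁴/12 = 58.0⁴/12 = 9.430×10^5 mm⁴
I = 9.430×10^5 mm⁴ = 9.430×10^-7 m⁴
Effective length L_e = K·L = 2 × 3.53 = 7.060 m
P_cr = π²EI / L_e² = π² × 113×10⁹ × 9.430×10^-7 / 7.060² = 2.110×10^4 N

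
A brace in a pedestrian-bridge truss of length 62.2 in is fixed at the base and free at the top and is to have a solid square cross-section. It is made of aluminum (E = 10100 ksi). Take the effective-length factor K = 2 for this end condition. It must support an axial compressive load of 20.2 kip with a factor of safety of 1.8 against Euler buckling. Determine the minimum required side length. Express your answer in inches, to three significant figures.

Required P_cr = n·P = 1.8 × 20.2 = 36.36 kip
L_e = K·L = 2 × 62.2 = 124.4 in
Required I = P_cr·L_e²/(π²E) = 3.636×10^4 × 124.4² / (π² × 1.01×10^7) = 5.645 in⁴
Solid square: I = a⁴/12  ⇒  a = (12I)^(1/4) = (12×5.645)^(1/4) = 2.87 in

a ≈ 2.87 in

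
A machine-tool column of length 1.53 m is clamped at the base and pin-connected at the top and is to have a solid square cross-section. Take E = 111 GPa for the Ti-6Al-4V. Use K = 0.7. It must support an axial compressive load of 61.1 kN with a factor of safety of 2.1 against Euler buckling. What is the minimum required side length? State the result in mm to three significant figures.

Required P_cr = n·P = 2.1 × 61.1 = 128.3 kN
L_e = K·L = 0.7 × 1.53 = 1.071 m
Required I = P_cr·L_e²/(π²E) = 1.283×10^5 × 1.071² / (π² × 1.11×10^11) = 1.343×10^-7 m⁴
I_req = 1.343×10^5 mm⁴
Solid square: I = a⁴/12  ⇒  a = (12I)^(1/4) = (12×1.343×10^5)^(1/4) = 35.6 mm

a ≈ 35.6 mm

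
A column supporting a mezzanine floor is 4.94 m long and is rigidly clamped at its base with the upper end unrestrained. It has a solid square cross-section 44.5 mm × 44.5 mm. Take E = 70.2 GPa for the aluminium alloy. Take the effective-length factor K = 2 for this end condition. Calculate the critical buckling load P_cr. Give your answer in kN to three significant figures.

I = a⁴/12 = 44.5⁴/12 = 3.268×10^5 mm⁴
I = 3.268×10^5 mm⁴ = 3.268×10^-7 m⁴
Effective length L_e = K·L = 2 × 4.94 = 9.880 m
P_cr = π²EI / L_e² = π² × 70.2×10⁹ × 3.268×10^-7 / 9.880² = 2.319×10^3 N

P_cr ≈ 2.32 kN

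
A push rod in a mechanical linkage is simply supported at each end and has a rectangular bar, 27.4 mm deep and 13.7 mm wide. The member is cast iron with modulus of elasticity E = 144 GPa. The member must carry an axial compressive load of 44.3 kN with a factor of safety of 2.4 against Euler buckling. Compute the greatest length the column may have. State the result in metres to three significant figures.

Buckling occurs about the weak axis: I_min = h·b³/12 with b = 13.7 mm (the shorter side).
I_min = 27.4×13.7³/12 = 5.871×10^3 mm⁴
I = 5.871×10^-9 m⁴
Required critical load P_cr = n·P = 2.4 × 44.3 = 106.3 kN = 1.063×10^5 N
From P_cr = π²EI/(K·L)²:  L = (1/K)·√(π²EI/P_cr) = (1/1)·√(π²×1.44×10^11×5.871×10^-9/1.063×10^5)
L = 0.280 m

L_max ≈ 0.280 m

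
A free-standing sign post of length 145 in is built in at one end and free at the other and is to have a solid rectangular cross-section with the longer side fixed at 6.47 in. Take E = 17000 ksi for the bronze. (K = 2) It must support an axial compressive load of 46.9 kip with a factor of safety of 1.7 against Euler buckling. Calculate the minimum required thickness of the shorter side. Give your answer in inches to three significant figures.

Required P_cr = n·P = 1.7 × 46.9 = 79.73 kip
L_e = K·L = 2 × 145 = 290.0 in
Required I = P_cr·L_e²/(π²E) = 7.973×10^4 × 290.0² / (π² × 1.70×10^7) = 39.96 in⁴
Rectangle, weak axis: I_min = h·b³/12 with h = 6.47 in fixed  ⇒  b = (12I/h)^(1/3) = 4.20 in

b ≈ 4.20 in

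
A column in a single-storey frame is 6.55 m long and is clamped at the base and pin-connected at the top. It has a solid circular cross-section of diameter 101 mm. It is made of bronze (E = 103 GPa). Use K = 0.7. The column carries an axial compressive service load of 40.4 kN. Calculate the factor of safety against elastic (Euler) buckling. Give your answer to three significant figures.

n ≈ 6.11

I = πd⁴/64 = π×101⁴/64 = 5.108×10^6 mm⁴
I = 5.108×10^6 mm⁴ = 5.108×10^-6 m⁴
Effective length L_e = K·L = 0.7 × 6.55 = 4.585 m
P_cr = π²EI / L_e² = π² × 103×10⁹ × 5.108×10^-6 / 4.585² = 2.470×10^5 N
Factor of safety n = P_cr / P = 247.01 / 40.4 = 6.11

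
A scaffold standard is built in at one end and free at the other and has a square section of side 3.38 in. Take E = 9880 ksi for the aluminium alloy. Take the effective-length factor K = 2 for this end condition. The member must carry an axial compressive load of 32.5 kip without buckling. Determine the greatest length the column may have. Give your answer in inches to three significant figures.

L_max ≈ 90.3 in

I = a⁴/12 = 3.38⁴/12 = 10.88 in⁴
At the buckling limit P_cr = P = 3.250×10^4 lb
From P_cr = π²EI/(K·L)²:  L = (1/K)·√(π²EI/P_cr) = (1/2)·√(π²×9.88×10^6×10.88/3.250×10^4)
L = 90.3 in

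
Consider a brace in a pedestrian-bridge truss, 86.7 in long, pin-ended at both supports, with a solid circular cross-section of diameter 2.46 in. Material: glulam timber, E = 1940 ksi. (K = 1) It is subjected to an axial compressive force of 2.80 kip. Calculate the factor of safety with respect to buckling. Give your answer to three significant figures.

I = πd⁴/64 = π×2.46⁴/64 = 1.798 in⁴
Effective length L_e = K·L = 1 × 86.7 = 86.70 in
P_cr = π²EI / L_e² = π² × 1940×10³ × 1.798 / 86.70² = 4.579×10^3 lb
Factor of safety n = P_cr / P = 4.5790 / 2.80 = 1.64

n ≈ 1.64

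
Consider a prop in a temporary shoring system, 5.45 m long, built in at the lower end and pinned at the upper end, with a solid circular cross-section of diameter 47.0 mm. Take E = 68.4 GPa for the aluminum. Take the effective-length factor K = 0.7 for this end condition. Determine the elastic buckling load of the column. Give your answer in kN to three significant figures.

P_cr ≈ 11.1 kN

I = πd⁴/64 = π×47.0⁴/64 = 2.395×10^5 mm⁴
I = 2.395×10^5 mm⁴ = 2.395×10^-7 m⁴
Effective length L_e = K·L = 0.7 × 5.45 = 3.815 m
P_cr = π²EI / L_e² = π² × 68.4×10⁹ × 2.395×10^-7 / 3.815² = 1.111×10^4 N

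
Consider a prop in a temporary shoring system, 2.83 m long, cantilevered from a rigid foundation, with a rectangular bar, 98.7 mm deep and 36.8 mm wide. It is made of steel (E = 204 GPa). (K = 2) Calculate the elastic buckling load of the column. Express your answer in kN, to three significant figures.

Buckling occurs about the weak axis: I_min = h·b³/12 with b = 36.8 mm (the shorter side).
I_min = 98.7×36.8³/12 = 4.099×10^5 mm⁴
I = 4.099×10^5 mm⁴ = 4.099×10^-7 m⁴
Effective length L_e = K·L = 2 × 2.83 = 5.660 m
P_cr = π²EI / L_e² = π² × 204×10⁹ × 4.099×10^-7 / 5.660² = 2.576×10^4 N

P_cr ≈ 25.8 kN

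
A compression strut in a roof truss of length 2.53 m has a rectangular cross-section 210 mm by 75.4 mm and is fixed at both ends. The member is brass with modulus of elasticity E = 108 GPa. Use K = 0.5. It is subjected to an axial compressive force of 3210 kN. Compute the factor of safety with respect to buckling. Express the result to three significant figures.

Buckling occurs about the weak axis: I_min = h·b³/12 with b = 75.4 mm (the shorter side).
I_min = 210×75.4³/12 = 7.502×10^6 mm⁴
I = 7.502×10^6 mm⁴ = 7.502×10^-6 m⁴
Effective length L_e = K·L = 0.5 × 2.53 = 1.265 m
P_cr = π²EI / L_e² = π² × 108×10⁹ × 7.502×10^-6 / 1.265² = 4.997×10^6 N
Factor of safety n = P_cr / P = 4996.8 / 3210 = 1.56

n ≈ 1.56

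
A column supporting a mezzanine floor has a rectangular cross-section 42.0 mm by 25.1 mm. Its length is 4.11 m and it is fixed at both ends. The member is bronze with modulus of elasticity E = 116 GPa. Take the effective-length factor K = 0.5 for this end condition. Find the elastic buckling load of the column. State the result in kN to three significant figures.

Buckling occurs about the weak axis: I_min = h·b³/12 with b = 25.1 mm (the shorter side).
I_min = 42.0×25.1³/12 = 5.535×10^4 mm⁴
I = 5.535×10^4 mm⁴ = 5.535×10^-8 m⁴
Effective length L_e = K·L = 0.5 × 4.11 = 2.055 m
P_cr = π²EI / L_e² = π² × 116×10⁹ × 5.535×10^-8 / 2.055² = 1.500×10^4 N

P_cr ≈ 15.0 kN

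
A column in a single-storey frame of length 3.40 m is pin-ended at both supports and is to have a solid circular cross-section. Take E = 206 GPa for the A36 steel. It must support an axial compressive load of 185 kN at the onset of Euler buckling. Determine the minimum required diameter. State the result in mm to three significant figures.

d ≈ 68.0 mm

L_e = K·L = 1 × 3.40 = 3.400 m
Required I = P_cr·L_e²/(π²E) = 1.850×10^5 × 3.400² / (π² × 2.06×10^11) = 1.052×10^-6 m⁴
I_req = 1.052×10^6 mm⁴
Solid circle: I = πd⁴/64  ⇒  d = (64I/π)^(1/4) = (64×1.052×10^6/π)^(1/4) = 68.0 mm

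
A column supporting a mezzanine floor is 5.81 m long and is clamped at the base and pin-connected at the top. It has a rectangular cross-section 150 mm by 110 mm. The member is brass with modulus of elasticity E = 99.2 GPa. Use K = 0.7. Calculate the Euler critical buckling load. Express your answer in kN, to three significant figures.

P_cr ≈ 985 kN

Buckling occurs about the weak axis: I_min = h·b³/12 with b = 110 mm (the shorter side).
I_min = 150×110³/12 = 1.664×10^7 mm⁴
I = 1.664×10^7 mm⁴ = 1.664×10^-5 m⁴
Effective length L_e = K·L = 0.7 × 5.81 = 4.067 m
P_cr = π²EI / L_e² = π² × 99.2×10⁹ × 1.664×10^-5 / 4.067² = 9.848×10^5 N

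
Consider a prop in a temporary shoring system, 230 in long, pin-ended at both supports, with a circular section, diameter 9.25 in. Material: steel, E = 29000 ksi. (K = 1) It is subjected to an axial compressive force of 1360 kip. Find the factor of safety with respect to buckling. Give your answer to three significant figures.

n ≈ 1.43

I = πd⁴/64 = π×9.25⁴/64 = 359.4 in⁴
Effective length L_e = K·L = 1 × 230 = 230.0 in
P_cr = π²EI / L_e² = π² × 29000×10³ × 359.4 / 230.0² = 1.944×10^6 lb
Factor of safety n = P_cr / P = 1944.4 / 1360 = 1.43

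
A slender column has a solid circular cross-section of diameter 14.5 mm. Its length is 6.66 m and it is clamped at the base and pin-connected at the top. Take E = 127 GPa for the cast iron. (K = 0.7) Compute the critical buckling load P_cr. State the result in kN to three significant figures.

I = πd⁴/64 = π×14.5⁴/64 = 2.170×10^3 mm⁴
I = 2.170×10^3 mm⁴ = 2.170×10^-9 m⁴
Effective length L_e = K·L = 0.7 × 6.66 = 4.662 m
P_cr = π²EI / L_e² = π² × 127×10⁹ × 2.170×10^-9 / 4.662² = 125.1 N

P_cr ≈ 0.125 kN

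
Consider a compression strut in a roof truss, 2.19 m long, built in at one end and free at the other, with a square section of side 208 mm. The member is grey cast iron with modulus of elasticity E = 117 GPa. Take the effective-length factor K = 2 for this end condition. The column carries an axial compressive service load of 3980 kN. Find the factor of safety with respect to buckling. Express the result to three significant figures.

I = a⁴/12 = 208⁴/12 = 1.560×10^8 mm⁴
I = 1.560×10^8 mm⁴ = 1.560×10^-4 m⁴
Effective length L_e = K·L = 2 × 2.19 = 4.380 m
P_cr = π²EI / L_e² = π² × 117×10⁹ × 1.560×10^-4 / 4.380² = 9.389×10^6 N
Factor of safety n = P_cr / P = 9388.8 / 3980 = 2.36

n ≈ 2.36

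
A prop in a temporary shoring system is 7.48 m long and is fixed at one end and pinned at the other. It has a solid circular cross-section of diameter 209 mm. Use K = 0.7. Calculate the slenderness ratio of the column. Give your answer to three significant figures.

For a solid circle r = d/4 = 209/4 = 52.25 mm
L_e = K·L = 0.7 × 7.48 m = 5.236 m = 5236.0 mm
λ = L_e / r_min = 5236.0 / 52.25 = 100

λ ≈ 100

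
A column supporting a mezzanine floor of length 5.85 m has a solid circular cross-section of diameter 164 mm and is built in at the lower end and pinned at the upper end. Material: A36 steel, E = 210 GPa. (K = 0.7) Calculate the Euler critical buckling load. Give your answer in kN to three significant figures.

P_cr ≈ 4390 kN

I = πd⁴/64 = π×164⁴/64 = 3.551×10^7 mm⁴
I = 3.551×10^7 mm⁴ = 3.551×10^-5 m⁴
Effective length L_e = K·L = 0.7 × 5.85 = 4.095 m
P_cr = π²EI / L_e² = π² × 210×10⁹ × 3.551×10^-5 / 4.095² = 4.389×10^6 N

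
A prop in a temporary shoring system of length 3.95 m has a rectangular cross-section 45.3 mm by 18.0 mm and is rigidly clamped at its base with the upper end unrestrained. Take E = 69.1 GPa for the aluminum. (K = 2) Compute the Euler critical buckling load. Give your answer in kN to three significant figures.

P_cr ≈ 0.241 kN

Buckling occurs about the weak axis: I_min = h·b³/12 with b = 18.0 mm (the shorter side).
I_min = 45.3×18.0³/12 = 2.202×10^4 mm⁴
I = 2.202×10^4 mm⁴ = 2.202×10^-8 m⁴
Effective length L_e = K·L = 2 × 3.95 = 7.900 m
P_cr = π²EI / L_e² = π² × 69.1×10⁹ × 2.202×10^-8 / 7.900² = 240.6 N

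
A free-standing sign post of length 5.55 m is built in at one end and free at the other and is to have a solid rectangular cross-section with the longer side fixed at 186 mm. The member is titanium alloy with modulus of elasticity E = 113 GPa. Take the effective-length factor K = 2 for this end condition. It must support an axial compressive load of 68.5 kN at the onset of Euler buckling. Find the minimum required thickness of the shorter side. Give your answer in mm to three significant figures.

b ≈ 78.7 mm

L_e = K·L = 2 × 5.55 = 11.10 m
Required I = P_cr·L_e²/(π²E) = 6.850×10^4 × 11.10² / (π² × 1.13×10^11) = 7.568×10^-6 m⁴
I_req = 7.568×10^6 mm⁴
Rectangle, weak axis: I_min = h·b³/12 with h = 186 mm fixed  ⇒  b = (12I/h)^(1/3) = 78.7 mm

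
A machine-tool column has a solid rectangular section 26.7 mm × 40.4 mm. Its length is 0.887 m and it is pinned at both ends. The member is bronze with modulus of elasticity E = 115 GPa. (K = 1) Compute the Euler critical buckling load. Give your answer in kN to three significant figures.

Buckling occurs about the weak axis: I_min = h·b³/12 with b = 26.7 mm (the shorter side).
I_min = 40.4×26.7³/12 = 6.408×10^4 mm⁴
I = 6.408×10^4 mm⁴ = 6.408×10^-8 m⁴
Effective length L_e = K·L = 1 × 0.887 = 0.8870 m
P_cr = π²EI / L_e² = π² × 115×10⁹ × 6.408×10^-8 / 0.8870² = 9.245×10^4 N

P_cr ≈ 92.4 kN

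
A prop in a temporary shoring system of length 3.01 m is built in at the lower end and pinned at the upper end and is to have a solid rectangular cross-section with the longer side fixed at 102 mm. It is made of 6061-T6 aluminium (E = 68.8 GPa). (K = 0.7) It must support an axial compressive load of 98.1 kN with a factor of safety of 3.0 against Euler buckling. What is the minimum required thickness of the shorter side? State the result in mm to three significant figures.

Required P_cr = n·P = 3.0 × 98.1 = 294.3 kN
L_e = K·L = 0.7 × 3.01 = 2.107 m
Required I = P_cr·L_e²/(π²E) = 2.943×10^5 × 2.107² / (π² × 6.88×10^10) = 1.924×10^-6 m⁴
I_req = 1.924×10^6 mm⁴
Rectangle, weak axis: I_min = h·b³/12 with h = 102 mm fixed  ⇒  b = (12I/h)^(1/3) = 60.9 mm

b ≈ 60.9 mm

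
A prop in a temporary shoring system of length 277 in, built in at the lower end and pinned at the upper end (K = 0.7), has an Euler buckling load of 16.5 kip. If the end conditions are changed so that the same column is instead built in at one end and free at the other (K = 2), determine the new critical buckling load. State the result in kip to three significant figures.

P_cr ∝ 1/K², so P_cr,new = P_cr,old × (K_old/K_new)² = 16.5 × (0.7/2)²
= 16.5 × 0.1225 = 2.02 kip

P_cr ≈ 2.02 kip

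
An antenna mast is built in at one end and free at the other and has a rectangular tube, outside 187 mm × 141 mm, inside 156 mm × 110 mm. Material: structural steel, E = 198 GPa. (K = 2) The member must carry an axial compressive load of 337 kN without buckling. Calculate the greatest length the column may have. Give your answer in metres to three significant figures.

L_max ≈ 6.18 m

Weak-axis I_min = (h_o·b_o³ − h_i·b_i³)/12 with b_o = 141, b_i = 110.0 mm (shorter outer/inner sides).
I_min = (187×141³ − 156.0×110.0³)/12 = 2.638×10^7 mm⁴
I = 2.638×10^-5 m⁴
At the buckling limit P_cr = P = 3.370×10^5 N
From P_cr = π²EI/(K·L)²:  L = (1/K)·√(π²EI/P_cr) = (1/2)·√(π²×1.98×10^11×2.638×10^-5/3.370×10^5)
L = 6.18 m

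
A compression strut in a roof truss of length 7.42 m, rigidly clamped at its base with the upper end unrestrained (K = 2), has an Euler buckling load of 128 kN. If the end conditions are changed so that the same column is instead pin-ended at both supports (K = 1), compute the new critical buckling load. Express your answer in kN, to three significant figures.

P_cr ≈ 512 kN

P_cr ∝ 1/K², so P_cr,new = P_cr,old × (K_old/K_new)² = 128 × (2/1)²
= 128 × 4.000 = 512 kN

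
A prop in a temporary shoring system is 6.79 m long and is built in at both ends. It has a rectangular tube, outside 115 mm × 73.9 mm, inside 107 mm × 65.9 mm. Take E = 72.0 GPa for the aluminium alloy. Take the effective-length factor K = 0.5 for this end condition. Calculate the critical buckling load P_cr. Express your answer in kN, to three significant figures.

P_cr ≈ 81.1 kN

Weak-axis I_min = (h_o·b_o³ − h_i·b_i³)/12 with b_o = 73.9, b_i = 65.90 mm (shorter outer/inner sides).
I_min = (115×73.9³ − 107.0×65.90³)/12 = 1.316×10^6 mm⁴
I = 1.316×10^6 mm⁴ = 1.316×10^-6 m⁴
Effective length L_e = K·L = 0.5 × 6.79 = 3.395 m
P_cr = π²EI / L_e² = π² × 72.0×10⁹ × 1.316×10^-6 / 3.395² = 8.112×10^4 N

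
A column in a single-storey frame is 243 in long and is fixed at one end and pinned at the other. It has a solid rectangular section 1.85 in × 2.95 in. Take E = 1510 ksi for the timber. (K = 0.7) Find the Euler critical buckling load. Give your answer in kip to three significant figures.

P_cr ≈ 0.802 kip

Buckling occurs about the weak axis: I_min = h·b³/12 with b = 1.85 in (the shorter side).
I_min = 2.95×1.85³/12 = 1.557 in⁴
Effective length L_e = K·L = 0.7 × 243 = 170.1 in
P_cr = π²EI / L_e² = π² × 1510×10³ × 1.557 / 170.1² = 801.7 lb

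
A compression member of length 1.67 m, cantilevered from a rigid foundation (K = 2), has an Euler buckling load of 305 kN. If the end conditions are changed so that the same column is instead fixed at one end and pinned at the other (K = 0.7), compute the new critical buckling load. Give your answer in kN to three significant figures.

P_cr ≈ 2490 kN

P_cr ∝ 1/K², so P_cr,new = P_cr,old × (K_old/K_new)² = 305 × (2/0.7)²
= 305 × 8.163 = 2490 kN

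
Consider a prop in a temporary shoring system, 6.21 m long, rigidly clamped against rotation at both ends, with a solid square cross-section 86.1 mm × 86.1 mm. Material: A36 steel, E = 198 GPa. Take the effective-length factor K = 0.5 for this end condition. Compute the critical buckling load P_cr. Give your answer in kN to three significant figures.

P_cr ≈ 928 kN

I = a⁴/12 = 86.1⁴/12 = 4.580×10^6 mm⁴
I = 4.580×10^6 mm⁴ = 4.580×10^-6 m⁴
Effective length L_e = K·L = 0.5 × 6.21 = 3.105 m
P_cr = π²EI / L_e² = π² × 198×10⁹ × 4.580×10^-6 / 3.105² = 9.283×10^5 N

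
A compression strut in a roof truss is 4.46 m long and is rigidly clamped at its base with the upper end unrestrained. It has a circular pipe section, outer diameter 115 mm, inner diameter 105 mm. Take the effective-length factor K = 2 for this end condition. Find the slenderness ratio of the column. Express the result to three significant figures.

λ ≈ 229

d_o = 115 mm, d_i = 105 mm
I = π(d_o⁴ − d_i⁴)/64 = π(115⁴ − 105.0⁴)/64 = 2.619×10^6 mm⁴
A = 1.728×10^3 mm²;  r_min = √(I/A) = √(2.619×10^6/1.728×10^3) = 38.93 mm
L_e = K·L = 2 × 4.46 m = 8.920 m = 8920.0 mm
λ = L_e / r_min = 8920.0 / 38.93 = 229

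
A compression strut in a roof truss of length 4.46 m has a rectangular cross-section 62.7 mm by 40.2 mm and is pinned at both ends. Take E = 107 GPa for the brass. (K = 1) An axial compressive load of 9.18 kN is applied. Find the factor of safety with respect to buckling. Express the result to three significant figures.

Buckling occurs about the weak axis: I_min = h·b³/12 with b = 40.2 mm (the shorter side).
I_min = 62.7×40.2³/12 = 3.394×10^5 mm⁴
I = 3.394×10^5 mm⁴ = 3.394×10^-7 m⁴
Effective length L_e = K·L = 1 × 4.46 = 4.460 m
P_cr = π²EI / L_e² = π² × 107×10⁹ × 3.394×10^-7 / 4.460² = 1.802×10^4 N
Factor of safety n = P_cr / P = 18.021 / 9.18 = 1.96

n ≈ 1.96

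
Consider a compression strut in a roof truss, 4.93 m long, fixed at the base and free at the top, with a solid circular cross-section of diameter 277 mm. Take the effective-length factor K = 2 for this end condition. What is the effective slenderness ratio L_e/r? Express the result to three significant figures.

λ ≈ 142

For a solid circle r = d/4 = 277/4 = 69.25 mm
L_e = K·L = 2 × 4.93 m = 9.860 m = 9860.0 mm
λ = L_e / r_min = 9860.0 / 69.25 = 142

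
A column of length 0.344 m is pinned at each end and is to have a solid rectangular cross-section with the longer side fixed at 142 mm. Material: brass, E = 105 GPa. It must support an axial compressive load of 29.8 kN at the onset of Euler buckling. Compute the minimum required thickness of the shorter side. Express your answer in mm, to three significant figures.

b ≈ 6.60 mm

L_e = K·L = 1 × 0.344 = 0.3440 m
Required I = P_cr·L_e²/(π²E) = 2.980×10^4 × 0.3440² / (π² × 1.05×10^11) = 3.403×10^-9 m⁴
I_req = 3.403×10^3 mm⁴
Rectangle, weak axis: I_min = h·b³/12 with h = 142 mm fixed  ⇒  b = (12I/h)^(1/3) = 6.60 mm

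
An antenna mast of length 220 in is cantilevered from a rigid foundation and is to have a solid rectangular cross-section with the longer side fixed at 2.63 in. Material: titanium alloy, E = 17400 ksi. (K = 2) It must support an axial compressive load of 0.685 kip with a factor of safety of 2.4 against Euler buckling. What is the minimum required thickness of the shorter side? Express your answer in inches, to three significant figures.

b ≈ 2.04 in

Required P_cr = n·P = 2.4 × 0.685 = 1.644 kip
L_e = K·L = 2 × 220 = 440.0 in
Required I = P_cr·L_e²/(π²E) = 1.644×10^3 × 440.0² / (π² × 1.74×10^7) = 1.853 in⁴
Rectangle, weak axis: I_min = h·b³/12 with h = 2.63 in fixed  ⇒  b = (12I/h)^(1/3) = 2.04 in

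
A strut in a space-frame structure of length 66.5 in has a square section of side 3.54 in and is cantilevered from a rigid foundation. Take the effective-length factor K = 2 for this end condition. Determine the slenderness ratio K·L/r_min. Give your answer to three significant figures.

λ ≈ 130

For a square r = a/√12 = 3.54/√12 = 1.022 in
L_e = K·L = 2 × 66.5 = 133.0 in
λ = L_e / r_min = 133.00 / 1.022 = 130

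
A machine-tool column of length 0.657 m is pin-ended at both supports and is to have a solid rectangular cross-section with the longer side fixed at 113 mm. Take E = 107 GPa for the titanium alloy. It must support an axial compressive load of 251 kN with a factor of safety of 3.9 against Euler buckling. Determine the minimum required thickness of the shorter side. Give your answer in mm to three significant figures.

b ≈ 34.9 mm

Required P_cr = n·P = 3.9 × 251 = 978.9 kN
L_e = K·L = 1 × 0.657 = 0.6570 m
Required I = P_cr·L_e²/(π²E) = 9.789×10^5 × 0.6570² / (π² × 1.07×10^11) = 4.001×10^-7 m⁴
I_req = 4.001×10^5 mm⁴
Rectangle, weak axis: I_min = h·b³/12 with h = 113 mm fixed  ⇒  b = (12I/h)^(1/3) = 34.9 mm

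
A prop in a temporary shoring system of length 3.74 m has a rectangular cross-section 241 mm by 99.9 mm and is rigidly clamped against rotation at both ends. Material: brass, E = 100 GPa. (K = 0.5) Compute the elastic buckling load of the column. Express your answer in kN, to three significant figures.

P_cr ≈ 5650 kN

Buckling occurs about the weak axis: I_min = h·b³/12 with b = 99.9 mm (the shorter side).
I_min = 241×99.9³/12 = 2.002×10^7 mm⁴
I = 2.002×10^7 mm⁴ = 2.002×10^-5 m⁴
Effective length L_e = K·L = 0.5 × 3.74 = 1.870 m
P_cr = π²EI / L_e² = π² × 100×10⁹ × 2.002×10^-5 / 1.870² = 5.651×10^6 N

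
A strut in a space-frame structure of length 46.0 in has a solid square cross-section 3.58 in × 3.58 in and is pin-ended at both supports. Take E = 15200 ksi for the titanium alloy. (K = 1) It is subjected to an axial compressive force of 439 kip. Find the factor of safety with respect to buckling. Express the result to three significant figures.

I = a⁴/12 = 3.58⁴/12 = 13.69 in⁴
Effective length L_e = K·L = 1 × 46.0 = 46.00 in
P_cr = π²EI / L_e² = π² × 15200×10³ × 13.69 / 46.00² = 9.705×10^5 lb
Factor of safety n = P_cr / P = 970.46 / 439 = 2.21

n ≈ 2.21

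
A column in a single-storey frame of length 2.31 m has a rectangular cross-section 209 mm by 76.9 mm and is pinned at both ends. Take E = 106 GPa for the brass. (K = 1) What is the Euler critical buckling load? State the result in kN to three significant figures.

P_cr ≈ 1550 kN

Buckling occurs about the weak axis: I_min = h·b³/12 with b = 76.9 mm (the shorter side).
I_min = 209×76.9³/12 = 7.920×10^6 mm⁴
I = 7.920×10^6 mm⁴ = 7.920×10^-6 m⁴
Effective length L_e = K·L = 1 × 2.31 = 2.310 m
P_cr = π²EI / L_e² = π² × 106×10⁹ × 7.920×10^-6 / 2.310² = 1.553×10^6 N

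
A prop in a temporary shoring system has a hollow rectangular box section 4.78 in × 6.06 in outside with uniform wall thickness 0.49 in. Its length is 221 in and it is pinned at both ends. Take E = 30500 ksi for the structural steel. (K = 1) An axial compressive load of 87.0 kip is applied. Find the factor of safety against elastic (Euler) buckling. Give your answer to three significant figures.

n ≈ 2.26

Inner dimensions: h_i = 6.06 − 2×0.49 = 5.080 in, b_i = 4.78 − 2×0.49 = 3.800 in
Weak-axis I_min = (h_o·b_o³ − h_i·b_i³)/12 with b_o = 4.78, b_i = 3.800 in (shorter outer/inner sides).
I_min = (6.06×4.78³ − 5.080×3.800³)/12 = 31.92 in⁴
Effective length L_e = K·L = 1 × 221 = 221.0 in
P_cr = π²EI / L_e² = π² × 30500×10³ × 31.92 / 221.0² = 1.968×10^5 lb
Factor of safety n = P_cr / P = 196.76 / 87.0 = 2.26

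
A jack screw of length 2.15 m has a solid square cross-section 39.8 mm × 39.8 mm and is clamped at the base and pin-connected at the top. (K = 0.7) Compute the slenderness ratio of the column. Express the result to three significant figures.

I = a⁴/12 = 39.8⁴/12 = 2.091×10^5 mm⁴
A = 1.584×10^3 mm²;  r_min = √(I/A) = √(2.091×10^5/1.584×10^3) = 11.49 mm
L_e = K·L = 0.7 × 2.15 m = 1.505 m = 1505.0 mm
λ = L_e / r_min = 1505.0 / 11.49 = 131

λ ≈ 131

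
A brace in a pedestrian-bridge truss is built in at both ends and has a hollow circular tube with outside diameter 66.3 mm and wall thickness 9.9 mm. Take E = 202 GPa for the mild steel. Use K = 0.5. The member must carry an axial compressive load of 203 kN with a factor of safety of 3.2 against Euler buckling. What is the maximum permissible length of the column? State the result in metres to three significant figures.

Inner diameter d_i = 66.3 − 2×9.9 = 46.50 mm
I = π(d_o⁴ − d_i⁴)/64 = π(66.3⁴ − 46.50⁴)/64 = 7.190×10^5 mm⁴
I = 7.190×10^-7 m⁴
Required critical load P_cr = n·P = 3.2 × 203 = 649.6 kN = 6.496×10^5 N
From P_cr = π²EI/(K·L)²:  L = (1/K)·√(π²EI/P_cr) = (1/0.5)·√(π²×2.02×10^11×7.190×10^-7/6.496×10^5)
L = 2.97 m

L_max ≈ 2.97 m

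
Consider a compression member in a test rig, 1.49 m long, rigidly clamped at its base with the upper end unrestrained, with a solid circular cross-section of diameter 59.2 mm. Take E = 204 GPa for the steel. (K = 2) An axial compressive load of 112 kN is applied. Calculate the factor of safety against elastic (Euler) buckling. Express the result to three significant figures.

n ≈ 1.22

I = πd⁴/64 = π×59.2⁴/64 = 6.029×10^5 mm⁴
I = 6.029×10^5 mm⁴ = 6.029×10^-7 m⁴
Effective length L_e = K·L = 2 × 1.49 = 2.980 m
P_cr = π²EI / L_e² = π² × 204×10⁹ × 6.029×10^-7 / 2.980² = 1.367×10^5 N
Factor of safety n = P_cr / P = 136.70 / 112 = 1.22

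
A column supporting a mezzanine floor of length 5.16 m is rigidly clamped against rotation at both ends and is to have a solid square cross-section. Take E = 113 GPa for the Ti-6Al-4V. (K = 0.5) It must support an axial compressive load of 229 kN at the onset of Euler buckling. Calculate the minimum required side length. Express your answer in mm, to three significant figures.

a ≈ 63.6 mm

L_e = K·L = 0.5 × 5.16 = 2.580 m
Required I = P_cr·L_e²/(π²E) = 2.290×10^5 × 2.580² / (π² × 1.13×10^11) = 1.367×10^-6 m⁴
I_req = 1.367×10^6 mm⁴
Solid square: I = a⁴/12  ⇒  a = (12I)^(1/4) = (12×1.367×10^6)^(1/4) = 63.6 mm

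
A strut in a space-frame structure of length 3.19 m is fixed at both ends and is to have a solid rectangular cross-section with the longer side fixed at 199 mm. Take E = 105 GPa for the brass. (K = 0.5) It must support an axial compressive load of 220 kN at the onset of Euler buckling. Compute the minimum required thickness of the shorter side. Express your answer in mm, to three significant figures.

b ≈ 31.9 mm

L_e = K·L = 0.5 × 3.19 = 1.595 m
Required I = P_cr·L_e²/(π²E) = 2.200×10^5 × 1.595² / (π² × 1.05×10^11) = 5.401×10^-7 m⁴
I_req = 5.401×10^5 mm⁴
Rectangle, weak axis: I_min = h·b³/12 with h = 199 mm fixed  ⇒  b = (12I/h)^(1/3) = 31.9 mm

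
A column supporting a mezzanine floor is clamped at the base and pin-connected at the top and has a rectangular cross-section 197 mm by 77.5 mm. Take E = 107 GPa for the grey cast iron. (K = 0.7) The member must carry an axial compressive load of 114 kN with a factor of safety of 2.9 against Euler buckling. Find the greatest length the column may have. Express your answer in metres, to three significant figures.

L_max ≈ 7.06 m

Buckling occurs about the weak axis: I_min = h·b³/12 with b = 77.5 mm (the shorter side).
I_min = 197×77.5³/12 = 7.642×10^6 mm⁴
I = 7.642×10^-6 m⁴
Required critical load P_cr = n·P = 2.9 × 114 = 330.6 kN = 3.306×10^5 N
From P_cr = π²EI/(K·L)²:  L = (1/K)·√(π²EI/P_cr) = (1/0.7)·√(π²×1.07×10^11×7.642×10^-6/3.306×10^5)
L = 7.06 m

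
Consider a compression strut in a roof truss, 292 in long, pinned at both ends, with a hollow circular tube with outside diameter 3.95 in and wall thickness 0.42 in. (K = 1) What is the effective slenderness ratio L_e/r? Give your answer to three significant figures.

Inner diameter d_i = 3.95 − 2×0.42 = 3.110 in
I = π(d_o⁴ − d_i⁴)/64 = π(3.95⁴ − 3.110⁴)/64 = 7.358 in⁴
A = 4.658 in²;  r_min = √(I/A) = √(7.358/4.658) = 1.257 in
L_e = K·L = 1 × 292 = 292.0 in
λ = L_e / r_min = 292.00 / 1.257 = 232

λ ≈ 232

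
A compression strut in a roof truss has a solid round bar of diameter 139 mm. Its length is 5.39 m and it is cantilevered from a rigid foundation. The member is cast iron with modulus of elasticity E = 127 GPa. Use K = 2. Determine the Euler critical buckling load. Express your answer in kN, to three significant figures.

P_cr ≈ 198 kN

I = πd⁴/64 = π×139⁴/64 = 1.832×10^7 mm⁴
I = 1.832×10^7 mm⁴ = 1.832×10^-5 m⁴
Effective length L_e = K·L = 2 × 5.39 = 10.78 m
P_cr = π²EI / L_e² = π² × 127×10⁹ × 1.832×10^-5 / 10.78² = 1.976×10^5 N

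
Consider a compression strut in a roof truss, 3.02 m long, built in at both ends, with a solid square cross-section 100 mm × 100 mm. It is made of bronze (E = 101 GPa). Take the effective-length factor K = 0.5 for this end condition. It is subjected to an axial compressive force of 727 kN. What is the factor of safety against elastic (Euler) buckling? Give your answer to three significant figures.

n ≈ 5.01

I = a⁴/12 = 100⁴/12 = 8.333×10^6 mm⁴
I = 8.333×10^6 mm⁴ = 8.333×10^-6 m⁴
Effective length L_e = K·L = 0.5 × 3.02 = 1.510 m
P_cr = π²EI / L_e² = π² × 101×10⁹ × 8.333×10^-6 / 1.510² = 3.643×10^6 N
Factor of safety n = P_cr / P = 3643.2 / 727 = 5.01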